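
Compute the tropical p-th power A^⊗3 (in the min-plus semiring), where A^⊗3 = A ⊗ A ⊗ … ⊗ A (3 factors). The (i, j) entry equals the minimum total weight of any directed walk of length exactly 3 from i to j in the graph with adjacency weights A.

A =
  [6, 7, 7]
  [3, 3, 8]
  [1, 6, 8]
A^⊗3 =
  [13, 13, 15]
  [9, 9, 13]
  [9, 11, 14]

Each entry (A^⊗3)_ij equals the minimum over all length-3 walks i = v_0 → v_1 → … → v_3 = j of Σ_t A[v_t][v_{t+1}]. For example, for (i, j) = (0, 2) we minimise over 9 possible intermediate vertex sequences; the minimum is 15, attained along the walk 0 → 2 → 0 → 2.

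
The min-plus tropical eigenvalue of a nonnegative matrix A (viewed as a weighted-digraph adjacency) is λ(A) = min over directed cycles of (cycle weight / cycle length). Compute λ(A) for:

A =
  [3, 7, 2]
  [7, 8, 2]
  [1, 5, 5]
λ(A) = 3/2

Enumerate directed cycles and compute their means (weight / length). Sample:
  cycle 0 → 0: weight = 3, length = 1, mean = 3/1 ≈ 3.000
  cycle 1 → 1: weight = 8, length = 1, mean = 8/1 ≈ 8.000
  cycle 2 → 2: weight = 5, length = 1, mean = 5/1 ≈ 5.000
  cycle 0 → 1 → 0: weight = 14, length = 2, mean = 14/2 ≈ 7.000
  cycle 0 → 2 → 0: weight = 3, length = 2, mean = 3/2 ≈ 1.500
  cycle 1 → 0 → 1: weight = 14, length = 2, mean = 14/2 ≈ 7.000
Minimum mean = 1.500, attained e.g. along the cycle 0 → 2 → 0 with weight 3 and length 2. So λ(A) = 3/2 = 3/2.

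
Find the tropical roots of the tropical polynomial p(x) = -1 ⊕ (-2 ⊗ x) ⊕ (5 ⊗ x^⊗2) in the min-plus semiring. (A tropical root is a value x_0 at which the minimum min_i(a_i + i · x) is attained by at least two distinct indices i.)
Roots: {-7, 1}

Each tropical root is a break point of the lower envelope of the lines y = a_i + i · x (there are 3 lines, with slopes 0, 1, ..., 2). Only the lines that attain the minimum somewhere contribute to roots; other lines are dominated. Here the surviving (envelope) indices are i = 2, i = 1, i = 0.
Intersections between consecutive envelope lines give the roots: for adjacent envelope indices i < j the intersection is x = (a_i − a_j) / (j − i). Reading off the sorted break points: {-7, 1}.
Verification: at each break x_0, at least two indices attain the minimum of min_i(a_i + i · x_0).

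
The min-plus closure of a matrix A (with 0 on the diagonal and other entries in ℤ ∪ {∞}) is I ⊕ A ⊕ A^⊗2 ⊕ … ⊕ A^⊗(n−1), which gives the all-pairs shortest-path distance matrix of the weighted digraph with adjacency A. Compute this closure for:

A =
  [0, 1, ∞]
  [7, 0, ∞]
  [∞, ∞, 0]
Closure =
  [0, 1, ∞]
  [7, 0, ∞]
  [∞, ∞, 0]

This is the Floyd-Warshall all-pairs shortest-path computation. For each intermediate vertex k = 0, 1, …, 2, update dist[i][j] ← min(dist[i][j], dist[i][k] + dist[k][j]). The final matrix gives, for each (i, j), the minimum total weight of any directed path from i to j (possibly empty when i = j).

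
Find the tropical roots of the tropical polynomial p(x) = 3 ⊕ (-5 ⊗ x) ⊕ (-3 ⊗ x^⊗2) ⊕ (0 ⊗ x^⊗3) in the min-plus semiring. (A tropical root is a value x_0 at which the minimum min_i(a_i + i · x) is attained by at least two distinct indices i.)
Roots: {-3, -2, 8}

Each tropical root is a break point of the lower envelope of the lines y = a_i + i · x (there are 4 lines, with slopes 0, 1, ..., 3). Only the lines that attain the minimum somewhere contribute to roots; other lines are dominated. Here the surviving (envelope) indices are i = 3, i = 2, i = 1, i = 0.
Intersections between consecutive envelope lines give the roots: for adjacent envelope indices i < j the intersection is x = (a_i − a_j) / (j − i). Reading off the sorted break points: {-3, -2, 8}.
Verification: at each break x_0, at least two indices attain the minimum of min_i(a_i + i · x_0).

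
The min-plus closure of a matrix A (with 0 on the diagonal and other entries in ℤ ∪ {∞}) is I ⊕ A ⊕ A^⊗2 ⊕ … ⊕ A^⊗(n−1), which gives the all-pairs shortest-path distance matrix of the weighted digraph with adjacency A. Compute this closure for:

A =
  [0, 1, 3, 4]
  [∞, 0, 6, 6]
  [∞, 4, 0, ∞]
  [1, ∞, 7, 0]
Closure =
  [0, 1, 3, 4]
  [7, 0, 6, 6]
  [11, 4, 0, 10]
  [1, 2, 4, 0]

This is the Floyd-Warshall all-pairs shortest-path computation. For each intermediate vertex k = 0, 1, …, 3, update dist[i][j] ← min(dist[i][j], dist[i][k] + dist[k][j]). The final matrix gives, for each (i, j), the minimum total weight of any directed path from i to j (possibly empty when i = j).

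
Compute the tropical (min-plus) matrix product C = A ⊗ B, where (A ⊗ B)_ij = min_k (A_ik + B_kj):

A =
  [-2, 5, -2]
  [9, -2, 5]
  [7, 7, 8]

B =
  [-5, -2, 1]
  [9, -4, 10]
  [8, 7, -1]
A ⊗ B =
  [-7, -4, -3]
  [4, -6, 4]
  [2, 3, 7]

Apply the min-plus product entry-by-entry:
  C[0][0] = min over k of (A[0][0] + B[0][0] = -2 + -5 = -7, A[0][1] + B[1][0] = 5 + 9 = 14, A[0][2] + B[2][0] = -2 + 8 = 6) = -7 (attained at k = 0)
  C[0][1] = min over k of (A[0][0] + B[0][1] = -2 + -2 = -4, A[0][1] + B[1][1] = 5 + -4 = 1, A[0][2] + B[2][1] = -2 + 7 = 5) = -4 (attained at k = 0)
  C[0][2] = min over k of (A[0][0] + B[0][2] = -2 + 1 = -1, A[0][1] + B[1][2] = 5 + 10 = 15, A[0][2] + B[2][2] = -2 + -1 = -3) = -3 (attained at k = 2)
  C[1][0] = min over k of (A[1][0] + B[0][0] = 9 + -5 = 4, A[1][1] + B[1][0] = -2 + 9 = 7, A[1][2] + B[2][0] = 5 + 8 = 13) = 4 (attained at k = 0)
  C[1][1] = min over k of (A[1][0] + B[0][1] = 9 + -2 = 7, A[1][1] + B[1][1] = -2 + -4 = -6, A[1][2] + B[2][1] = 5 + 7 = 12) = -6 (attained at k = 1)
  C[1][2] = min over k of (A[1][0] + B[0][2] = 9 + 1 = 10, A[1][1] + B[1][2] = -2 + 10 = 8, A[1][2] + B[2][2] = 5 + -1 = 4) = 4 (attained at k = 2)
  C[2][0] = min over k of (A[2][0] + B[0][0] = 7 + -5 = 2, A[2][1] + B[1][0] = 7 + 9 = 16, A[2][2] + B[2][0] = 8 + 8 = 16) = 2 (attained at k = 0)
  C[2][1] = min over k of (A[2][0] + B[0][1] = 7 + -2 = 5, A[2][1] + B[1][1] = 7 + -4 = 3, A[2][2] + B[2][1] = 8 + 7 = 15) = 3 (attained at k = 1)
  C[2][2] = min over k of (A[2][0] + B[0][2] = 7 + 1 = 8, A[2][1] + B[1][2] = 7 + 10 = 17, A[2][2] + B[2][2] = 8 + -1 = 7) = 7 (attained at k = 2)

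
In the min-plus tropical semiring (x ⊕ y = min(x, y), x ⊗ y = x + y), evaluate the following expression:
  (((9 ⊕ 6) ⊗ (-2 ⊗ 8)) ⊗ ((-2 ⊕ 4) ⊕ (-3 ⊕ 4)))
(((9 ⊕ 6) ⊗ (-2 ⊗ 8)) ⊗ ((-2 ⊕ 4) ⊕ (-3 ⊕ 4))) = 9

Expand innermost to outermost. Recall ⊕ takes the minimum of its arguments and ⊗ takes their sum. Working out the expression (((9 ⊕ 6) ⊗ (-2 ⊗ 8)) ⊗ ((-2 ⊕ 4) ⊕ (-3 ⊕ 4))) gives 9.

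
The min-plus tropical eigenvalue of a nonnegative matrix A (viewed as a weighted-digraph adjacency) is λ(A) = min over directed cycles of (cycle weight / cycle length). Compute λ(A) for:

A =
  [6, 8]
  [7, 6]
λ(A) = 6

Enumerate directed cycles and compute their means (weight / length). Sample:
  cycle 0 → 0: weight = 6, length = 1, mean = 6/1 ≈ 6.000
  cycle 1 → 1: weight = 6, length = 1, mean = 6/1 ≈ 6.000
  cycle 0 → 1 → 0: weight = 15, length = 2, mean = 15/2 ≈ 7.500
  cycle 1 → 0 → 1: weight = 15, length = 2, mean = 15/2 ≈ 7.500
Minimum mean = 6.000, attained e.g. along the cycle 0 → 0 with weight 6 and length 1. So λ(A) = 6/1 = 6.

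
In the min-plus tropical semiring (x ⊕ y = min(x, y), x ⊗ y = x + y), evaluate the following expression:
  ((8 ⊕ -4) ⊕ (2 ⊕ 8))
((8 ⊕ -4) ⊕ (2 ⊕ 8)) = -4

Expand innermost to outermost. Recall ⊕ takes the minimum of its arguments and ⊗ takes their sum. Working out the expression ((8 ⊕ -4) ⊕ (2 ⊕ 8)) gives -4.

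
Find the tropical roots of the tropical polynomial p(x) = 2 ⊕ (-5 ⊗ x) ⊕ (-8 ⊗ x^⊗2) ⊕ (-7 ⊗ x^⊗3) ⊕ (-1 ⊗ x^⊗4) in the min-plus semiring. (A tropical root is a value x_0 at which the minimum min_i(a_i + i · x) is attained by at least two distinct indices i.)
Roots: {-6, -1, 3, 7}

Each tropical root is a break point of the lower envelope of the lines y = a_i + i · x (there are 5 lines, with slopes 0, 1, ..., 4). Only the lines that attain the minimum somewhere contribute to roots; other lines are dominated. Here the surviving (envelope) indices are i = 4, i = 3, i = 2, i = 1, i = 0.
Intersections between consecutive envelope lines give the roots: for adjacent envelope indices i < j the intersection is x = (a_i − a_j) / (j − i). Reading off the sorted break points: {-6, -1, 3, 7}.
Verification: at each break x_0, at least two indices attain the minimum of min_i(a_i + i · x_0).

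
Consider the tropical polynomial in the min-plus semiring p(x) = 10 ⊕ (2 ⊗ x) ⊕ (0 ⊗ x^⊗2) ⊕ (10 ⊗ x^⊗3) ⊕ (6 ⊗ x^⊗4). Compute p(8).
p(8) = 10

A tropical monomial a ⊗ x^⊗i evaluates to a + i · x. Evaluating each term at x = 8:
  Term 0 contributes 10 + 0 · 8 = 10
  Term 1 contributes 2 + 1 · 8 = 10
  Term 2 contributes 0 + 2 · 8 = 16
  Term 3 contributes 10 + 3 · 8 = 34
  Term 4 contributes 6 + 4 · 8 = 38
p(8) = ⊕ of these = min[10, 10, 16, 34, 38] = 10.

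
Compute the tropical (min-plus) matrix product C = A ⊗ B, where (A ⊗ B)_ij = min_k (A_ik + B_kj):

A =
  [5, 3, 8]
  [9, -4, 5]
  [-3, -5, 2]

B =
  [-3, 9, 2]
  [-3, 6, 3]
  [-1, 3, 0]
A ⊗ B =
  [0, 9, 6]
  [-7, 2, -1]
  [-8, 1, -2]

Apply the min-plus product entry-by-entry:
  C[0][0] = min over k of (A[0][0] + B[0][0] = 5 + -3 = 2, A[0][1] + B[1][0] = 3 + -3 = 0, A[0][2] + B[2][0] = 8 + -1 = 7) = 0 (attained at k = 1)
  C[0][1] = min over k of (A[0][0] + B[0][1] = 5 + 9 = 14, A[0][1] + B[1][1] = 3 + 6 = 9, A[0][2] + B[2][1] = 8 + 3 = 11) = 9 (attained at k = 1)
  C[0][2] = min over k of (A[0][0] + B[0][2] = 5 + 2 = 7, A[0][1] + B[1][2] = 3 + 3 = 6, A[0][2] + B[2][2] = 8 + 0 = 8) = 6 (attained at k = 1)
  C[1][0] = min over k of (A[1][0] + B[0][0] = 9 + -3 = 6, A[1][1] + B[1][0] = -4 + -3 = -7, A[1][2] + B[2][0] = 5 + -1 = 4) = -7 (attained at k = 1)
  C[1][1] = min over k of (A[1][0] + B[0][1] = 9 + 9 = 18, A[1][1] + B[1][1] = -4 + 6 = 2, A[1][2] + B[2][1] = 5 + 3 = 8) = 2 (attained at k = 1)
  C[1][2] = min over k of (A[1][0] + B[0][2] = 9 + 2 = 11, A[1][1] + B[1][2] = -4 + 3 = -1, A[1][2] + B[2][2] = 5 + 0 = 5) = -1 (attained at k = 1)
  C[2][0] = min over k of (A[2][0] + B[0][0] = -3 + -3 = -6, A[2][1] + B[1][0] = -5 + -3 = -8, A[2][2] + B[2][0] = 2 + -1 = 1) = -8 (attained at k = 1)
  C[2][1] = min over k of (A[2][0] + B[0][1] = -3 + 9 = 6, A[2][1] + B[1][1] = -5 + 6 = 1, A[2][2] + B[2][1] = 2 + 3 = 5) = 1 (attained at k = 1)
  C[2][2] = min over k of (A[2][0] + B[0][2] = -3 + 2 = -1, A[2][1] + B[1][2] = -5 + 3 = -2, A[2][2] + B[2][2] = 2 + 0 = 2) = -2 (attained at k = 1)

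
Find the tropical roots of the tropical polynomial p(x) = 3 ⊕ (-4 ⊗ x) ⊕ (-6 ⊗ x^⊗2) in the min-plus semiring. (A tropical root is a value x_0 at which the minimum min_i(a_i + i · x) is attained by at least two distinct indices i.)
Roots: {2, 7}

Each tropical root is a break point of the lower envelope of the lines y = a_i + i · x (there are 3 lines, with slopes 0, 1, ..., 2). Only the lines that attain the minimum somewhere contribute to roots; other lines are dominated. Here the surviving (envelope) indices are i = 2, i = 1, i = 0.
Intersections between consecutive envelope lines give the roots: for adjacent envelope indices i < j the intersection is x = (a_i − a_j) / (j − i). Reading off the sorted break points: {2, 7}.
Verification: at each break x_0, at least two indices attain the minimum of min_i(a_i + i · x_0).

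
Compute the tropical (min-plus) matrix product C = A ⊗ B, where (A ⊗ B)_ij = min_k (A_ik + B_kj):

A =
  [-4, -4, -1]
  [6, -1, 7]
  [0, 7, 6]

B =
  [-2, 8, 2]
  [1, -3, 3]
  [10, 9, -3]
A ⊗ B =
  [-6, -7, -4]
  [0, -4, 2]
  [-2, 4, 2]

Apply the min-plus product entry-by-entry:
  C[0][0] = min over k of (A[0][0] + B[0][0] = -4 + -2 = -6, A[0][1] + B[1][0] = -4 + 1 = -3, A[0][2] + B[2][0] = -1 + 10 = 9) = -6 (attained at k = 0)
  C[0][1] = min over k of (A[0][0] + B[0][1] = -4 + 8 = 4, A[0][1] + B[1][1] = -4 + -3 = -7, A[0][2] + B[2][1] = -1 + 9 = 8) = -7 (attained at k = 1)
  C[0][2] = min over k of (A[0][0] + B[0][2] = -4 + 2 = -2, A[0][1] + B[1][2] = -4 + 3 = -1, A[0][2] + B[2][2] = -1 + -3 = -4) = -4 (attained at k = 2)
  C[1][0] = min over k of (A[1][0] + B[0][0] = 6 + -2 = 4, A[1][1] + B[1][0] = -1 + 1 = 0, A[1][2] + B[2][0] = 7 + 10 = 17) = 0 (attained at k = 1)
  C[1][1] = min over k of (A[1][0] + B[0][1] = 6 + 8 = 14, A[1][1] + B[1][1] = -1 + -3 = -4, A[1][2] + B[2][1] = 7 + 9 = 16) = -4 (attained at k = 1)
  C[1][2] = min over k of (A[1][0] + B[0][2] = 6 + 2 = 8, A[1][1] + B[1][2] = -1 + 3 = 2, A[1][2] + B[2][2] = 7 + -3 = 4) = 2 (attained at k = 1)
  C[2][0] = min over k of (A[2][0] + B[0][0] = 0 + -2 = -2, A[2][1] + B[1][0] = 7 + 1 = 8, A[2][2] + B[2][0] = 6 + 10 = 16) = -2 (attained at k = 0)
  C[2][1] = min over k of (A[2][0] + B[0][1] = 0 + 8 = 8, A[2][1] + B[1][1] = 7 + -3 = 4, A[2][2] + B[2][1] = 6 + 9 = 15) = 4 (attained at k = 1)
  C[2][2] = min over k of (A[2][0] + B[0][2] = 0 + 2 = 2, A[2][1] + B[1][2] = 7 + 3 = 10, A[2][2] + B[2][2] = 6 + -3 = 3) = 2 (attained at k = 0)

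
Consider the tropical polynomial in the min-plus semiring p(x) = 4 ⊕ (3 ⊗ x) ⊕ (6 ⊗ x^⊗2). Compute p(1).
p(1) = 4

A tropical monomial a ⊗ x^⊗i evaluates to a + i · x. Evaluating each term at x = 1:
  Term 0 contributes 4 + 0 · 1 = 4
  Term 1 contributes 3 + 1 · 1 = 4
  Term 2 contributes 6 + 2 · 1 = 8
p(1) = ⊕ of these = min[4, 4, 8] = 4.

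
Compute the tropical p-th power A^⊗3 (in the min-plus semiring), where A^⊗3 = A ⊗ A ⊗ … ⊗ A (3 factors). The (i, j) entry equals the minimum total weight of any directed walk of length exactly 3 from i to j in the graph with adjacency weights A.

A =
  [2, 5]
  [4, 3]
A^⊗3 =
  [6, 9]
  [8, 9]

Each entry (A^⊗3)_ij equals the minimum over all length-3 walks i = v_0 → v_1 → … → v_3 = j of Σ_t A[v_t][v_{t+1}]. For example, for (i, j) = (0, 1) we minimise over 4 possible intermediate vertex sequences; the minimum is 9, attained along the walk 0 → 0 → 0 → 1.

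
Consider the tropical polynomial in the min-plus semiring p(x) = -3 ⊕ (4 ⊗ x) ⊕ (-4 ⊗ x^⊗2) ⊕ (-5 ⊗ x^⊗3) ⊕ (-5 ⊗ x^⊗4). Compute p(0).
p(0) = -5

A tropical monomial a ⊗ x^⊗i evaluates to a + i · x. Evaluating each term at x = 0:
  Term 0 contributes -3 + 0 · 0 = -3
  Term 1 contributes 4 + 1 · 0 = 4
  Term 2 contributes -4 + 2 · 0 = -4
  Term 3 contributes -5 + 3 · 0 = -5
  Term 4 contributes -5 + 4 · 0 = -5
p(0) = ⊕ of these = min[-3, 4, -4, -5, -5] = -5.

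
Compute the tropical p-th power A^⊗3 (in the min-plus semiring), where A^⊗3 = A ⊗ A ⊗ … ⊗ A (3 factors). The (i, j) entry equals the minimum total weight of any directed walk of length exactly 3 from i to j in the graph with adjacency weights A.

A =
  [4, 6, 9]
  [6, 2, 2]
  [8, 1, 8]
A^⊗3 =
  [12, 9, 10]
  [9, 5, 5]
  [9, 4, 5]

Each entry (A^⊗3)_ij equals the minimum over all length-3 walks i = v_0 → v_1 → … → v_3 = j of Σ_t A[v_t][v_{t+1}]. For example, for (i, j) = (0, 2) we minimise over 9 possible intermediate vertex sequences; the minimum is 10, attained along the walk 0 → 1 → 1 → 2.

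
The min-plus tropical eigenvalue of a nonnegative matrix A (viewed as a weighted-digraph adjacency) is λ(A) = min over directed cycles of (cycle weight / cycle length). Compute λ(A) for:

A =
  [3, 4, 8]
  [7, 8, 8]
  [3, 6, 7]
λ(A) = 3

Enumerate directed cycles and compute their means (weight / length). Sample:
  cycle 0 → 0: weight = 3, length = 1, mean = 3/1 ≈ 3.000
  cycle 1 → 1: weight = 8, length = 1, mean = 8/1 ≈ 8.000
  cycle 2 → 2: weight = 7, length = 1, mean = 7/1 ≈ 7.000
  cycle 0 → 1 → 0: weight = 11, length = 2, mean = 11/2 ≈ 5.500
  cycle 0 → 2 → 0: weight = 11, length = 2, mean = 11/2 ≈ 5.500
  cycle 1 → 0 → 1: weight = 11, length = 2, mean = 11/2 ≈ 5.500
Minimum mean = 3.000, attained e.g. along the cycle 0 → 0 with weight 3 and length 1. So λ(A) = 3/1 = 3.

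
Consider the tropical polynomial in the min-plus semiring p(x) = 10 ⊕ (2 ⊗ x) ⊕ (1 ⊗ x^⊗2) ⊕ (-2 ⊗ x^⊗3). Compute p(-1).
p(-1) = -5

A tropical monomial a ⊗ x^⊗i evaluates to a + i · x. Evaluating each term at x = -1:
  Term 0 contributes 10 + 0 · -1 = 10
  Term 1 contributes 2 + 1 · -1 = 1
  Term 2 contributes 1 + 2 · -1 = -1
  Term 3 contributes -2 + 3 · -1 = -5
p(-1) = ⊕ of these = min[10, 1, -1, -5] = -5.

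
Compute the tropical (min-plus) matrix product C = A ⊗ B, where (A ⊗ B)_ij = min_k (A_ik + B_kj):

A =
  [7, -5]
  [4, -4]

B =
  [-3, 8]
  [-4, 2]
A ⊗ B =
  [-9, -3]
  [-8, -2]

Apply the min-plus product entry-by-entry:
  C[0][0] = min over k of (A[0][0] + B[0][0] = 7 + -3 = 4, A[0][1] + B[1][0] = -5 + -4 = -9) = -9 (attained at k = 1)
  C[0][1] = min over k of (A[0][0] + B[0][1] = 7 + 8 = 15, A[0][1] + B[1][1] = -5 + 2 = -3) = -3 (attained at k = 1)
  C[1][0] = min over k of (A[1][0] + B[0][0] = 4 + -3 = 1, A[1][1] + B[1][0] = -4 + -4 = -8) = -8 (attained at k = 1)
  C[1][1] = min over k of (A[1][0] + B[0][1] = 4 + 8 = 12, A[1][1] + B[1][1] = -4 + 2 = -2) = -2 (attained at k = 1)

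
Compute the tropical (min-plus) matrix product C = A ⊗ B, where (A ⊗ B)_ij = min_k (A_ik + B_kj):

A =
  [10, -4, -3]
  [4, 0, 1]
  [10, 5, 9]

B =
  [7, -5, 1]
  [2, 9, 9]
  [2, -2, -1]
A ⊗ B =
  [-2, -5, -4]
  [2, -1, 0]
  [7, 5, 8]

Apply the min-plus product entry-by-entry:
  C[0][0] = min over k of (A[0][0] + B[0][0] = 10 + 7 = 17, A[0][1] + B[1][0] = -4 + 2 = -2, A[0][2] + B[2][0] = -3 + 2 = -1) = -2 (attained at k = 1)
  C[0][1] = min over k of (A[0][0] + B[0][1] = 10 + -5 = 5, A[0][1] + B[1][1] = -4 + 9 = 5, A[0][2] + B[2][1] = -3 + -2 = -5) = -5 (attained at k = 2)
  C[0][2] = min over k of (A[0][0] + B[0][2] = 10 + 1 = 11, A[0][1] + B[1][2] = -4 + 9 = 5, A[0][2] + B[2][2] = -3 + -1 = -4) = -4 (attained at k = 2)
  C[1][0] = min over k of (A[1][0] + B[0][0] = 4 + 7 = 11, A[1][1] + B[1][0] = 0 + 2 = 2, A[1][2] + B[2][0] = 1 + 2 = 3) = 2 (attained at k = 1)
  C[1][1] = min over k of (A[1][0] + B[0][1] = 4 + -5 = -1, A[1][1] + B[1][1] = 0 + 9 = 9, A[1][2] + B[2][1] = 1 + -2 = -1) = -1 (attained at k = 0)
  C[1][2] = min over k of (A[1][0] + B[0][2] = 4 + 1 = 5, A[1][1] + B[1][2] = 0 + 9 = 9, A[1][2] + B[2][2] = 1 + -1 = 0) = 0 (attained at k = 2)
  C[2][0] = min over k of (A[2][0] + B[0][0] = 10 + 7 = 17, A[2][1] + B[1][0] = 5 + 2 = 7, A[2][2] + B[2][0] = 9 + 2 = 11) = 7 (attained at k = 1)
  C[2][1] = min over k of (A[2][0] + B[0][1] = 10 + -5 = 5, A[2][1] + B[1][1] = 5 + 9 = 14, A[2][2] + B[2][1] = 9 + -2 = 7) = 5 (attained at k = 0)
  C[2][2] = min over k of (A[2][0] + B[0][2] = 10 + 1 = 11, A[2][1] + B[1][2] = 5 + 9 = 14, A[2][2] + B[2][2] = 9 + -1 = 8) = 8 (attained at k = 2)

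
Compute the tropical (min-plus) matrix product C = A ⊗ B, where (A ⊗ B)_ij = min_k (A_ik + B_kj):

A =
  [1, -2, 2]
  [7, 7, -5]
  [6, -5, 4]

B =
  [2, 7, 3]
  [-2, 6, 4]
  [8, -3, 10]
A ⊗ B =
  [-4, -1, 2]
  [3, -8, 5]
  [-7, 1, -1]

Apply the min-plus product entry-by-entry:
  C[0][0] = min over k of (A[0][0] + B[0][0] = 1 + 2 = 3, A[0][1] + B[1][0] = -2 + -2 = -4, A[0][2] + B[2][0] = 2 + 8 = 10) = -4 (attained at k = 1)
  C[0][1] = min over k of (A[0][0] + B[0][1] = 1 + 7 = 8, A[0][1] + B[1][1] = -2 + 6 = 4, A[0][2] + B[2][1] = 2 + -3 = -1) = -1 (attained at k = 2)
  C[0][2] = min over k of (A[0][0] + B[0][2] = 1 + 3 = 4, A[0][1] + B[1][2] = -2 + 4 = 2, A[0][2] + B[2][2] = 2 + 10 = 12) = 2 (attained at k = 1)
  C[1][0] = min over k of (A[1][0] + B[0][0] = 7 + 2 = 9, A[1][1] + B[1][0] = 7 + -2 = 5, A[1][2] + B[2][0] = -5 + 8 = 3) = 3 (attained at k = 2)
  C[1][1] = min over k of (A[1][0] + B[0][1] = 7 + 7 = 14, A[1][1] + B[1][1] = 7 + 6 = 13, A[1][2] + B[2][1] = -5 + -3 = -8) = -8 (attained at k = 2)
  C[1][2] = min over k of (A[1][0] + B[0][2] = 7 + 3 = 10, A[1][1] + B[1][2] = 7 + 4 = 11, A[1][2] + B[2][2] = -5 + 10 = 5) = 5 (attained at k = 2)
  C[2][0] = min over k of (A[2][0] + B[0][0] = 6 + 2 = 8, A[2][1] + B[1][0] = -5 + -2 = -7, A[2][2] + B[2][0] = 4 + 8 = 12) = -7 (attained at k = 1)
  C[2][1] = min over k of (A[2][0] + B[0][1] = 6 + 7 = 13, A[2][1] + B[1][1] = -5 + 6 = 1, A[2][2] + B[2][1] = 4 + -3 = 1) = 1 (attained at k = 1)
  C[2][2] = min over k of (A[2][0] + B[0][2] = 6 + 3 = 9, A[2][1] + B[1][2] = -5 + 4 = -1, A[2][2] + B[2][2] = 4 + 10 = 14) = -1 (attained at k = 1)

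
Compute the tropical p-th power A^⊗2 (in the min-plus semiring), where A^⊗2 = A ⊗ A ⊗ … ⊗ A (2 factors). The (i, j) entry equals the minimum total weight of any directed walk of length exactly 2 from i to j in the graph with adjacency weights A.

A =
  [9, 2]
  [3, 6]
A^⊗2 =
  [5, 8]
  [9, 5]

Each entry (A^⊗2)_ij equals the minimum over all length-2 walks i = v_0 → v_1 → … → v_2 = j of Σ_t A[v_t][v_{t+1}]. For example, for (i, j) = (0, 1) we minimise over 2 possible intermediate vertex sequences; the minimum is 8, attained along the walk 0 → 1 → 1.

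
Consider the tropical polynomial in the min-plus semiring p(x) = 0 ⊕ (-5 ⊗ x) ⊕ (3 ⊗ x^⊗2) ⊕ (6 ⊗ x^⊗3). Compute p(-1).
p(-1) = -6

A tropical monomial a ⊗ x^⊗i evaluates to a + i · x. Evaluating each term at x = -1:
  Term 0 contributes 0 + 0 · -1 = 0
  Term 1 contributes -5 + 1 · -1 = -6
  Term 2 contributes 3 + 2 · -1 = 1
  Term 3 contributes 6 + 3 · -1 = 3
p(-1) = ⊕ of these = min[0, -6, 1, 3] = -6.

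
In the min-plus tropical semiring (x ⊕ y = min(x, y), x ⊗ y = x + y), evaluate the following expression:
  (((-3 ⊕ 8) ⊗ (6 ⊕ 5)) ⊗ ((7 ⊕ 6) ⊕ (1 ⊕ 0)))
(((-3 ⊕ 8) ⊗ (6 ⊕ 5)) ⊗ ((7 ⊕ 6) ⊕ (1 ⊕ 0))) = 2

Expand innermost to outermost. Recall ⊕ takes the minimum of its arguments and ⊗ takes their sum. Working out the expression (((-3 ⊕ 8) ⊗ (6 ⊕ 5)) ⊗ ((7 ⊕ 6) ⊕ (1 ⊕ 0))) gives 2.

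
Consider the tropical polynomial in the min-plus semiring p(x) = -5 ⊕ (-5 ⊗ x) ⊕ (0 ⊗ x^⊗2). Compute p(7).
p(7) = -5

A tropical monomial a ⊗ x^⊗i evaluates to a + i · x. Evaluating each term at x = 7:
  Term 0 contributes -5 + 0 · 7 = -5
  Term 1 contributes -5 + 1 · 7 = 2
  Term 2 contributes 0 + 2 · 7 = 14
p(7) = ⊕ of these = min[-5, 2, 14] = -5.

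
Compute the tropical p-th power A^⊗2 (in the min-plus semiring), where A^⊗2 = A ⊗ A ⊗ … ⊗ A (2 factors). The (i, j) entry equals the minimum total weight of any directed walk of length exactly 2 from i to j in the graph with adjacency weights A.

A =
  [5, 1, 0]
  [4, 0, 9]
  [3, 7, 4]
A^⊗2 =
  [3, 1, 4]
  [4, 0, 4]
  [7, 4, 3]

Each entry (A^⊗2)_ij equals the minimum over all length-2 walks i = v_0 → v_1 → … → v_2 = j of Σ_t A[v_t][v_{t+1}]. For example, for (i, j) = (0, 2) we minimise over 3 possible intermediate vertex sequences; the minimum is 4, attained along the walk 0 → 2 → 2.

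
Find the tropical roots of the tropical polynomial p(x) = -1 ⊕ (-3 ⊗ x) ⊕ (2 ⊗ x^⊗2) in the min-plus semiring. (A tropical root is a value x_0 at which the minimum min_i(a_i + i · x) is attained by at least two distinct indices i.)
Roots: {-5, 2}

Each tropical root is a break point of the lower envelope of the lines y = a_i + i · x (there are 3 lines, with slopes 0, 1, ..., 2). Only the lines that attain the minimum somewhere contribute to roots; other lines are dominated. Here the surviving (envelope) indices are i = 2, i = 1, i = 0.
Intersections between consecutive envelope lines give the roots: for adjacent envelope indices i < j the intersection is x = (a_i − a_j) / (j − i). Reading off the sorted break points: {-5, 2}.
Verification: at each break x_0, at least two indices attain the minimum of min_i(a_i + i · x_0).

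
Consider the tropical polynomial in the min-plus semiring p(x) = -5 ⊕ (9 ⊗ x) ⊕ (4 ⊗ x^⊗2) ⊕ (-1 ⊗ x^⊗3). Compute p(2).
p(2) = -5

A tropical monomial a ⊗ x^⊗i evaluates to a + i · x. Evaluating each term at x = 2:
  Term 0 contributes -5 + 0 · 2 = -5
  Term 1 contributes 9 + 1 · 2 = 11
  Term 2 contributes 4 + 2 · 2 = 8
  Term 3 contributes -1 + 3 · 2 = 5
p(2) = ⊕ of these = min[-5, 11, 8, 5] = -5.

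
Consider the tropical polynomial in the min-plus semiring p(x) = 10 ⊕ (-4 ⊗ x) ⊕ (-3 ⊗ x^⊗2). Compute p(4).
p(4) = 0

A tropical monomial a ⊗ x^⊗i evaluates to a + i · x. Evaluating each term at x = 4:
  Term 0 contributes 10 + 0 · 4 = 10
  Term 1 contributes -4 + 1 · 4 = 0
  Term 2 contributes -3 + 2 · 4 = 5
p(4) = ⊕ of these = min[10, 0, 5] = 0.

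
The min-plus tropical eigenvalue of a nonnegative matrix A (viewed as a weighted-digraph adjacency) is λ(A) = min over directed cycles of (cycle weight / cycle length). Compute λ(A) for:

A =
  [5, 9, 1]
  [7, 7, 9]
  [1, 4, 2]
λ(A) = 1

Enumerate directed cycles and compute their means (weight / length). Sample:
  cycle 0 → 0: weight = 5, length = 1, mean = 5/1 ≈ 5.000
  cycle 1 → 1: weight = 7, length = 1, mean = 7/1 ≈ 7.000
  cycle 2 → 2: weight = 2, length = 1, mean = 2/1 ≈ 2.000
  cycle 0 → 1 → 0: weight = 16, length = 2, mean = 16/2 ≈ 8.000
  cycle 0 → 2 → 0: weight = 2, length = 2, mean = 2/2 ≈ 1.000
  cycle 1 → 0 → 1: weight = 16, length = 2, mean = 16/2 ≈ 8.000
Minimum mean = 1.000, attained e.g. along the cycle 0 → 2 → 0 with weight 2 and length 2. So λ(A) = 2/2 = 1.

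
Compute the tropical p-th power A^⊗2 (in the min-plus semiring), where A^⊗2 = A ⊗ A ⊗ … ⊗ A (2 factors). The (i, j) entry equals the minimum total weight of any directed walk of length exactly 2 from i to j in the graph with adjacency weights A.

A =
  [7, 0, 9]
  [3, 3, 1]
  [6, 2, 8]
A^⊗2 =
  [3, 3, 1]
  [6, 3, 4]
  [5, 5, 3]

Each entry (A^⊗2)_ij equals the minimum over all length-2 walks i = v_0 → v_1 → … → v_2 = j of Σ_t A[v_t][v_{t+1}]. For example, for (i, j) = (0, 2) we minimise over 3 possible intermediate vertex sequences; the minimum is 1, attained along the walk 0 → 1 → 2.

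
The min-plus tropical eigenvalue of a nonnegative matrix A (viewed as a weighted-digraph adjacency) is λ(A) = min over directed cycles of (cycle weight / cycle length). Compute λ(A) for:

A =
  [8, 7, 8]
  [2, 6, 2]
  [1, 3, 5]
λ(A) = 5/2

Enumerate directed cycles and compute their means (weight / length). Sample:
  cycle 0 → 0: weight = 8, length = 1, mean = 8/1 ≈ 8.000
  cycle 1 → 1: weight = 6, length = 1, mean = 6/1 ≈ 6.000
  cycle 2 → 2: weight = 5, length = 1, mean = 5/1 ≈ 5.000
  cycle 0 → 1 → 0: weight = 9, length = 2, mean = 9/2 ≈ 4.500
  cycle 0 → 2 → 0: weight = 9, length = 2, mean = 9/2 ≈ 4.500
  cycle 1 → 0 → 1: weight = 9, length = 2, mean = 9/2 ≈ 4.500
Minimum mean = 2.500, attained e.g. along the cycle 1 → 2 → 1 with weight 5 and length 2. So λ(A) = 5/2 = 5/2.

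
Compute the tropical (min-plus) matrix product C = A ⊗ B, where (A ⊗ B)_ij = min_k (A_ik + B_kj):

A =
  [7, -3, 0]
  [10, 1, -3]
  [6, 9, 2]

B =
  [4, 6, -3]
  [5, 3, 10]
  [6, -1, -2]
A ⊗ B =
  [2, -1, -2]
  [3, -4, -5]
  [8, 1, 0]

Apply the min-plus product entry-by-entry:
  C[0][0] = min over k of (A[0][0] + B[0][0] = 7 + 4 = 11, A[0][1] + B[1][0] = -3 + 5 = 2, A[0][2] + B[2][0] = 0 + 6 = 6) = 2 (attained at k = 1)
  C[0][1] = min over k of (A[0][0] + B[0][1] = 7 + 6 = 13, A[0][1] + B[1][1] = -3 + 3 = 0, A[0][2] + B[2][1] = 0 + -1 = -1) = -1 (attained at k = 2)
  C[0][2] = min over k of (A[0][0] + B[0][2] = 7 + -3 = 4, A[0][1] + B[1][2] = -3 + 10 = 7, A[0][2] + B[2][2] = 0 + -2 = -2) = -2 (attained at k = 2)
  C[1][0] = min over k of (A[1][0] + B[0][0] = 10 + 4 = 14, A[1][1] + B[1][0] = 1 + 5 = 6, A[1][2] + B[2][0] = -3 + 6 = 3) = 3 (attained at k = 2)
  C[1][1] = min over k of (A[1][0] + B[0][1] = 10 + 6 = 16, A[1][1] + B[1][1] = 1 + 3 = 4, A[1][2] + B[2][1] = -3 + -1 = -4) = -4 (attained at k = 2)
  C[1][2] = min over k of (A[1][0] + B[0][2] = 10 + -3 = 7, A[1][1] + B[1][2] = 1 + 10 = 11, A[1][2] + B[2][2] = -3 + -2 = -5) = -5 (attained at k = 2)
  C[2][0] = min over k of (A[2][0] + B[0][0] = 6 + 4 = 10, A[2][1] + B[1][0] = 9 + 5 = 14, A[2][2] + B[2][0] = 2 + 6 = 8) = 8 (attained at k = 2)
  C[2][1] = min over k of (A[2][0] + B[0][1] = 6 + 6 = 12, A[2][1] + B[1][1] = 9 + 3 = 12, A[2][2] + B[2][1] = 2 + -1 = 1) = 1 (attained at k = 2)
  C[2][2] = min over k of (A[2][0] + B[0][2] = 6 + -3 = 3, A[2][1] + B[1][2] = 9 + 10 = 19, A[2][2] + B[2][2] = 2 + -2 = 0) = 0 (attained at k = 2)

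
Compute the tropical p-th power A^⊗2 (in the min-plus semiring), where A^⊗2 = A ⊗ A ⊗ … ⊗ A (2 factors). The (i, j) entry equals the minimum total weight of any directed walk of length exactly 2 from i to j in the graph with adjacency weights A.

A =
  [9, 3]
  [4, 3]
A^⊗2 =
  [7, 6]
  [7, 6]

Each entry (A^⊗2)_ij equals the minimum over all length-2 walks i = v_0 → v_1 → … → v_2 = j of Σ_t A[v_t][v_{t+1}]. For example, for (i, j) = (0, 1) we minimise over 2 possible intermediate vertex sequences; the minimum is 6, attained along the walk 0 → 1 → 1.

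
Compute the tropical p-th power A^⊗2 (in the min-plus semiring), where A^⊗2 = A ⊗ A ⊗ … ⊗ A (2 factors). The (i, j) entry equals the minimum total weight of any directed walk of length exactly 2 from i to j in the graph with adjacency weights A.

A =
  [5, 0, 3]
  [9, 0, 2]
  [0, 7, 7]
A^⊗2 =
  [3, 0, 2]
  [2, 0, 2]
  [5, 0, 3]

Each entry (A^⊗2)_ij equals the minimum over all length-2 walks i = v_0 → v_1 → … → v_2 = j of Σ_t A[v_t][v_{t+1}]. For example, for (i, j) = (0, 2) we minimise over 3 possible intermediate vertex sequences; the minimum is 2, attained along the walk 0 → 1 → 2.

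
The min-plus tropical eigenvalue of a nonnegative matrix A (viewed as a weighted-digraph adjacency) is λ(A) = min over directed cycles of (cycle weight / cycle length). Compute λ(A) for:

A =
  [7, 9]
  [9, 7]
λ(A) = 7

Enumerate directed cycles and compute their means (weight / length). Sample:
  cycle 0 → 0: weight = 7, length = 1, mean = 7/1 ≈ 7.000
  cycle 1 → 1: weight = 7, length = 1, mean = 7/1 ≈ 7.000
  cycle 0 → 1 → 0: weight = 18, length = 2, mean = 18/2 ≈ 9.000
  cycle 1 → 0 → 1: weight = 18, length = 2, mean = 18/2 ≈ 9.000
Minimum mean = 7.000, attained e.g. along the cycle 0 → 0 with weight 7 and length 1. So λ(A) = 7/1 = 7.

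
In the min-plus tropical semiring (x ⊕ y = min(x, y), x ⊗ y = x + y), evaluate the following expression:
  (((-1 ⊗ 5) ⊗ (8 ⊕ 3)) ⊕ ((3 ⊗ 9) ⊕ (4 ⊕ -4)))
(((-1 ⊗ 5) ⊗ (8 ⊕ 3)) ⊕ ((3 ⊗ 9) ⊕ (4 ⊕ -4))) = -4

Expand innermost to outermost. Recall ⊕ takes the minimum of its arguments and ⊗ takes their sum. Working out the expression (((-1 ⊗ 5) ⊗ (8 ⊕ 3)) ⊕ ((3 ⊗ 9) ⊕ (4 ⊕ -4))) gives -4.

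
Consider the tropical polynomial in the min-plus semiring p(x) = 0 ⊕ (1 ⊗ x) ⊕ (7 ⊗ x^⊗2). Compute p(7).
p(7) = 0

A tropical monomial a ⊗ x^⊗i evaluates to a + i · x. Evaluating each term at x = 7:
  Term 0 contributes 0 + 0 · 7 = 0
  Term 1 contributes 1 + 1 · 7 = 8
  Term 2 contributes 7 + 2 · 7 = 21
p(7) = ⊕ of these = min[0, 8, 21] = 0.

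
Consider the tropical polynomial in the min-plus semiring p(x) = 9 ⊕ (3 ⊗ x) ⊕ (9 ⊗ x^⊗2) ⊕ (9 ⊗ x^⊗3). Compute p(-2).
p(-2) = 1

A tropical monomial a ⊗ x^⊗i evaluates to a + i · x. Evaluating each term at x = -2:
  Term 0 contributes 9 + 0 · -2 = 9
  Term 1 contributes 3 + 1 · -2 = 1
  Term 2 contributes 9 + 2 · -2 = 5
  Term 3 contributes 9 + 3 · -2 = 3
p(-2) = ⊕ of these = min[9, 1, 5, 3] = 1.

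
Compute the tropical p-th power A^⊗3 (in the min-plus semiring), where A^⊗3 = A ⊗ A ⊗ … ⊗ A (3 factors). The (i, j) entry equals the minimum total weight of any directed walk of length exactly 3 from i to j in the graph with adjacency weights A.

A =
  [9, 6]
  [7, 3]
A^⊗3 =
  [16, 12]
  [13, 9]

Each entry (A^⊗3)_ij equals the minimum over all length-3 walks i = v_0 → v_1 → … → v_3 = j of Σ_t A[v_t][v_{t+1}]. For example, for (i, j) = (0, 1) we minimise over 4 possible intermediate vertex sequences; the minimum is 12, attained along the walk 0 → 1 → 1 → 1.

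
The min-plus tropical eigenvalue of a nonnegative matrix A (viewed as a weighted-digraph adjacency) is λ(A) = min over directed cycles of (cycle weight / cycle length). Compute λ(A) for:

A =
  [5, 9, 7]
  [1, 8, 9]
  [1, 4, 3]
λ(A) = 3

Enumerate directed cycles and compute their means (weight / length). Sample:
  cycle 0 → 0: weight = 5, length = 1, mean = 5/1 ≈ 5.000
  cycle 1 → 1: weight = 8, length = 1, mean = 8/1 ≈ 8.000
  cycle 2 → 2: weight = 3, length = 1, mean = 3/1 ≈ 3.000
  cycle 0 → 1 → 0: weight = 10, length = 2, mean = 10/2 ≈ 5.000
  cycle 0 → 2 → 0: weight = 8, length = 2, mean = 8/2 ≈ 4.000
  cycle 1 → 0 → 1: weight = 10, length = 2, mean = 10/2 ≈ 5.000
Minimum mean = 3.000, attained e.g. along the cycle 2 → 2 with weight 3 and length 1. So λ(A) = 3/1 = 3.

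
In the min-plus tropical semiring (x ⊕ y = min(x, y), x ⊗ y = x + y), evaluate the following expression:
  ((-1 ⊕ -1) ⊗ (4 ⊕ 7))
((-1 ⊕ -1) ⊗ (4 ⊕ 7)) = 3

Expand innermost to outermost. Recall ⊕ takes the minimum of its arguments and ⊗ takes their sum. Working out the expression ((-1 ⊕ -1) ⊗ (4 ⊕ 7)) gives 3.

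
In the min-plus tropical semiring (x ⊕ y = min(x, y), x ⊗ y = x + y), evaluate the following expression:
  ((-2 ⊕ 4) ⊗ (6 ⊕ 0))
((-2 ⊕ 4) ⊗ (6 ⊕ 0)) = -2

Expand innermost to outermost. Recall ⊕ takes the minimum of its arguments and ⊗ takes their sum. Working out the expression ((-2 ⊕ 4) ⊗ (6 ⊕ 0)) gives -2.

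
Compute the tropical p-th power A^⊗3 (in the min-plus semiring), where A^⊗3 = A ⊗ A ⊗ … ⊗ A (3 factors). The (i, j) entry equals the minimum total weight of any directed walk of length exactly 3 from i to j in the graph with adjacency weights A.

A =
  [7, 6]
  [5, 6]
A^⊗3 =
  [17, 17]
  [16, 17]

Each entry (A^⊗3)_ij equals the minimum over all length-3 walks i = v_0 → v_1 → … → v_3 = j of Σ_t A[v_t][v_{t+1}]. For example, for (i, j) = (0, 1) we minimise over 4 possible intermediate vertex sequences; the minimum is 17, attained along the walk 0 → 1 → 0 → 1.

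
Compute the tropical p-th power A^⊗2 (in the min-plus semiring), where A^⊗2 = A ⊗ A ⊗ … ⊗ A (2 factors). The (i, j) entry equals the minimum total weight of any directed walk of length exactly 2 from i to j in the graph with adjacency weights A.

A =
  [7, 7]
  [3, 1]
A^⊗2 =
  [10, 8]
  [4, 2]

Each entry (A^⊗2)_ij equals the minimum over all length-2 walks i = v_0 → v_1 → … → v_2 = j of Σ_t A[v_t][v_{t+1}]. For example, for (i, j) = (0, 1) we minimise over 2 possible intermediate vertex sequences; the minimum is 8, attained along the walk 0 → 1 → 1.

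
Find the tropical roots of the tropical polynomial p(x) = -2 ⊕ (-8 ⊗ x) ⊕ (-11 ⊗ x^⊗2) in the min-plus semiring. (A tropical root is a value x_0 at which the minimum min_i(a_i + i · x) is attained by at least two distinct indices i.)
Roots: {3, 6}

Each tropical root is a break point of the lower envelope of the lines y = a_i + i · x (there are 3 lines, with slopes 0, 1, ..., 2). Only the lines that attain the minimum somewhere contribute to roots; other lines are dominated. Here the surviving (envelope) indices are i = 2, i = 1, i = 0.
Intersections between consecutive envelope lines give the roots: for adjacent envelope indices i < j the intersection is x = (a_i − a_j) / (j − i). Reading off the sorted break points: {3, 6}.
Verification: at each break x_0, at least two indices attain the minimum of min_i(a_i + i · x_0).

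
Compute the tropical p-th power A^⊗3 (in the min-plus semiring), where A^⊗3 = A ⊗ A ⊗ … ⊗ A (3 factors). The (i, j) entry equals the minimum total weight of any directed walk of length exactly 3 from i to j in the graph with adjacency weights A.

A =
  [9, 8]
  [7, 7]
A^⊗3 =
  [22, 22]
  [21, 21]

Each entry (A^⊗3)_ij equals the minimum over all length-3 walks i = v_0 → v_1 → … → v_3 = j of Σ_t A[v_t][v_{t+1}]. For example, for (i, j) = (0, 1) we minimise over 4 possible intermediate vertex sequences; the minimum is 22, attained along the walk 0 → 1 → 1 → 1.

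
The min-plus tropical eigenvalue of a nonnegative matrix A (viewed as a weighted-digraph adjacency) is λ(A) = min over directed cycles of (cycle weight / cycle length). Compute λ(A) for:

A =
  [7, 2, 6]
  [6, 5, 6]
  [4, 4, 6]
λ(A) = 4

Enumerate directed cycles and compute their means (weight / length). Sample:
  cycle 0 → 0: weight = 7, length = 1, mean = 7/1 ≈ 7.000
  cycle 1 → 1: weight = 5, length = 1, mean = 5/1 ≈ 5.000
  cycle 2 → 2: weight = 6, length = 1, mean = 6/1 ≈ 6.000
  cycle 0 → 1 → 0: weight = 8, length = 2, mean = 8/2 ≈ 4.000
  cycle 0 → 2 → 0: weight = 10, length = 2, mean = 10/2 ≈ 5.000
  cycle 1 → 0 → 1: weight = 8, length = 2, mean = 8/2 ≈ 4.000
Minimum mean = 4.000, attained e.g. along the cycle 0 → 1 → 0 with weight 8 and length 2. So λ(A) = 8/2 = 4.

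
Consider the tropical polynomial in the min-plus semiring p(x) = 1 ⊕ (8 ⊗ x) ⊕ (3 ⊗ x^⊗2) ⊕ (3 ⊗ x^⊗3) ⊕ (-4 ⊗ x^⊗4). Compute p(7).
p(7) = 1

A tropical monomial a ⊗ x^⊗i evaluates to a + i · x. Evaluating each term at x = 7:
  Term 0 contributes 1 + 0 · 7 = 1
  Term 1 contributes 8 + 1 · 7 = 15
  Term 2 contributes 3 + 2 · 7 = 17
  Term 3 contributes 3 + 3 · 7 = 24
  Term 4 contributes -4 + 4 · 7 = 24
p(7) = ⊕ of these = min[1, 15, 17, 24, 24] = 1.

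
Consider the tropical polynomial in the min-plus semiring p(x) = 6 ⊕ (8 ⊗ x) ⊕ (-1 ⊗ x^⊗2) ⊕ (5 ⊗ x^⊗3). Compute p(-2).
p(-2) = -5

A tropical monomial a ⊗ x^⊗i evaluates to a + i · x. Evaluating each term at x = -2:
  Term 0 contributes 6 + 0 · -2 = 6
  Term 1 contributes 8 + 1 · -2 = 6
  Term 2 contributes -1 + 2 · -2 = -5
  Term 3 contributes 5 + 3 · -2 = -1
p(-2) = ⊕ of these = min[6, 6, -5, -1] = -5.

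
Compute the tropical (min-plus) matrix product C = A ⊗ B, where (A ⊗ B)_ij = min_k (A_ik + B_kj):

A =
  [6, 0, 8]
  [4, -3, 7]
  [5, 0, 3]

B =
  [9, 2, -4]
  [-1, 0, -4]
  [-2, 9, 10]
A ⊗ B =
  [-1, 0, -4]
  [-4, -3, -7]
  [-1, 0, -4]

Apply the min-plus product entry-by-entry:
  C[0][0] = min over k of (A[0][0] + B[0][0] = 6 + 9 = 15, A[0][1] + B[1][0] = 0 + -1 = -1, A[0][2] + B[2][0] = 8 + -2 = 6) = -1 (attained at k = 1)
  C[0][1] = min over k of (A[0][0] + B[0][1] = 6 + 2 = 8, A[0][1] + B[1][1] = 0 + 0 = 0, A[0][2] + B[2][1] = 8 + 9 = 17) = 0 (attained at k = 1)
  C[0][2] = min over k of (A[0][0] + B[0][2] = 6 + -4 = 2, A[0][1] + B[1][2] = 0 + -4 = -4, A[0][2] + B[2][2] = 8 + 10 = 18) = -4 (attained at k = 1)
  C[1][0] = min over k of (A[1][0] + B[0][0] = 4 + 9 = 13, A[1][1] + B[1][0] = -3 + -1 = -4, A[1][2] + B[2][0] = 7 + -2 = 5) = -4 (attained at k = 1)
  C[1][1] = min over k of (A[1][0] + B[0][1] = 4 + 2 = 6, A[1][1] + B[1][1] = -3 + 0 = -3, A[1][2] + B[2][1] = 7 + 9 = 16) = -3 (attained at k = 1)
  C[1][2] = min over k of (A[1][0] + B[0][2] = 4 + -4 = 0, A[1][1] + B[1][2] = -3 + -4 = -7, A[1][2] + B[2][2] = 7 + 10 = 17) = -7 (attained at k = 1)
  C[2][0] = min over k of (A[2][0] + B[0][0] = 5 + 9 = 14, A[2][1] + B[1][0] = 0 + -1 = -1, A[2][2] + B[2][0] = 3 + -2 = 1) = -1 (attained at k = 1)
  C[2][1] = min over k of (A[2][0] + B[0][1] = 5 + 2 = 7, A[2][1] + B[1][1] = 0 + 0 = 0, A[2][2] + B[2][1] = 3 + 9 = 12) = 0 (attained at k = 1)
  C[2][2] = min over k of (A[2][0] + B[0][2] = 5 + -4 = 1, A[2][1] + B[1][2] = 0 + -4 = -4, A[2][2] + B[2][2] = 3 + 10 = 13) = -4 (attained at k = 1)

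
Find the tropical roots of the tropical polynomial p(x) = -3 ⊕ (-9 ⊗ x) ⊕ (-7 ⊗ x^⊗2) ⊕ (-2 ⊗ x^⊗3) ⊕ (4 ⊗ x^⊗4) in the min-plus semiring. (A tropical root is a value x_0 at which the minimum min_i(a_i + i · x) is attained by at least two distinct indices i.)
Roots: {-6, -5, -2, 6}

Each tropical root is a break point of the lower envelope of the lines y = a_i + i · x (there are 5 lines, with slopes 0, 1, ..., 4). Only the lines that attain the minimum somewhere contribute to roots; other lines are dominated. Here the surviving (envelope) indices are i = 4, i = 3, i = 2, i = 1, i = 0.
Intersections between consecutive envelope lines give the roots: for adjacent envelope indices i < j the intersection is x = (a_i − a_j) / (j − i). Reading off the sorted break points: {-6, -5, -2, 6}.
Verification: at each break x_0, at least two indices attain the minimum of min_i(a_i + i · x_0).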